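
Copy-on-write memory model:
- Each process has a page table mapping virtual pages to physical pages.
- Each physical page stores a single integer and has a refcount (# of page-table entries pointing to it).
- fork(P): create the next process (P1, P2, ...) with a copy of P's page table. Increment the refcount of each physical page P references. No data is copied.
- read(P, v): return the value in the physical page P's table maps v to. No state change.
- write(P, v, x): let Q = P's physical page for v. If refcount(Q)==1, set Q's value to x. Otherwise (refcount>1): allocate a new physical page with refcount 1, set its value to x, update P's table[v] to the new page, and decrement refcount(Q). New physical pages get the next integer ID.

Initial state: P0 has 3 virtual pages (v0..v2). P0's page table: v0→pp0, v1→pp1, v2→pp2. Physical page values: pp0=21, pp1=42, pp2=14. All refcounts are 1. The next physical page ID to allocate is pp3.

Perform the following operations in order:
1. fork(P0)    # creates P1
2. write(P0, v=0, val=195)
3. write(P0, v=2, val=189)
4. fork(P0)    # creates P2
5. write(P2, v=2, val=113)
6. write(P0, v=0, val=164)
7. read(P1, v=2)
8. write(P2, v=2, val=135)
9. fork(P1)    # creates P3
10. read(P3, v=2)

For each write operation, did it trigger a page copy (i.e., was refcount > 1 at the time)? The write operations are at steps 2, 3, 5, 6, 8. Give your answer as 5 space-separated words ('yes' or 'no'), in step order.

Op 1: fork(P0) -> P1. 3 ppages; refcounts: pp0:2 pp1:2 pp2:2
Op 2: write(P0, v0, 195). refcount(pp0)=2>1 -> COPY to pp3. 4 ppages; refcounts: pp0:1 pp1:2 pp2:2 pp3:1
Op 3: write(P0, v2, 189). refcount(pp2)=2>1 -> COPY to pp4. 5 ppages; refcounts: pp0:1 pp1:2 pp2:1 pp3:1 pp4:1
Op 4: fork(P0) -> P2. 5 ppages; refcounts: pp0:1 pp1:3 pp2:1 pp3:2 pp4:2
Op 5: write(P2, v2, 113). refcount(pp4)=2>1 -> COPY to pp5. 6 ppages; refcounts: pp0:1 pp1:3 pp2:1 pp3:2 pp4:1 pp5:1
Op 6: write(P0, v0, 164). refcount(pp3)=2>1 -> COPY to pp6. 7 ppages; refcounts: pp0:1 pp1:3 pp2:1 pp3:1 pp4:1 pp5:1 pp6:1
Op 7: read(P1, v2) -> 14. No state change.
Op 8: write(P2, v2, 135). refcount(pp5)=1 -> write in place. 7 ppages; refcounts: pp0:1 pp1:3 pp2:1 pp3:1 pp4:1 pp5:1 pp6:1
Op 9: fork(P1) -> P3. 7 ppages; refcounts: pp0:2 pp1:4 pp2:2 pp3:1 pp4:1 pp5:1 pp6:1
Op 10: read(P3, v2) -> 14. No state change.

yes yes yes yes no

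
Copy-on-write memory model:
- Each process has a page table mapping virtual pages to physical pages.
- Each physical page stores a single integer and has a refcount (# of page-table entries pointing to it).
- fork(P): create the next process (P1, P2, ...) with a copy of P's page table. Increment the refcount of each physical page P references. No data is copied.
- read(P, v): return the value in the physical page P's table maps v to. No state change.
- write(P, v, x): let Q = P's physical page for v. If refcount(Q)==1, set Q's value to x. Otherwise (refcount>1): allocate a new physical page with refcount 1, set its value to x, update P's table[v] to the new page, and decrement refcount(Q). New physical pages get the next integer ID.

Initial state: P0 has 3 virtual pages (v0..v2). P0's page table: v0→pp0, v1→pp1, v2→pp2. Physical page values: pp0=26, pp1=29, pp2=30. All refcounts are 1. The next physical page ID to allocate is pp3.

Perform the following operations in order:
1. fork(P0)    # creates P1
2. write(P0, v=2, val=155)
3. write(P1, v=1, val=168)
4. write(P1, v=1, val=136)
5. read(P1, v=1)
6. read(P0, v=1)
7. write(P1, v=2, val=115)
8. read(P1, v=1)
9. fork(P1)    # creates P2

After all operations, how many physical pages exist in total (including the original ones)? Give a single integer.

Op 1: fork(P0) -> P1. 3 ppages; refcounts: pp0:2 pp1:2 pp2:2
Op 2: write(P0, v2, 155). refcount(pp2)=2>1 -> COPY to pp3. 4 ppages; refcounts: pp0:2 pp1:2 pp2:1 pp3:1
Op 3: write(P1, v1, 168). refcount(pp1)=2>1 -> COPY to pp4. 5 ppages; refcounts: pp0:2 pp1:1 pp2:1 pp3:1 pp4:1
Op 4: write(P1, v1, 136). refcount(pp4)=1 -> write in place. 5 ppages; refcounts: pp0:2 pp1:1 pp2:1 pp3:1 pp4:1
Op 5: read(P1, v1) -> 136. No state change.
Op 6: read(P0, v1) -> 29. No state change.
Op 7: write(P1, v2, 115). refcount(pp2)=1 -> write in place. 5 ppages; refcounts: pp0:2 pp1:1 pp2:1 pp3:1 pp4:1
Op 8: read(P1, v1) -> 136. No state change.
Op 9: fork(P1) -> P2. 5 ppages; refcounts: pp0:3 pp1:1 pp2:2 pp3:1 pp4:2

Answer: 5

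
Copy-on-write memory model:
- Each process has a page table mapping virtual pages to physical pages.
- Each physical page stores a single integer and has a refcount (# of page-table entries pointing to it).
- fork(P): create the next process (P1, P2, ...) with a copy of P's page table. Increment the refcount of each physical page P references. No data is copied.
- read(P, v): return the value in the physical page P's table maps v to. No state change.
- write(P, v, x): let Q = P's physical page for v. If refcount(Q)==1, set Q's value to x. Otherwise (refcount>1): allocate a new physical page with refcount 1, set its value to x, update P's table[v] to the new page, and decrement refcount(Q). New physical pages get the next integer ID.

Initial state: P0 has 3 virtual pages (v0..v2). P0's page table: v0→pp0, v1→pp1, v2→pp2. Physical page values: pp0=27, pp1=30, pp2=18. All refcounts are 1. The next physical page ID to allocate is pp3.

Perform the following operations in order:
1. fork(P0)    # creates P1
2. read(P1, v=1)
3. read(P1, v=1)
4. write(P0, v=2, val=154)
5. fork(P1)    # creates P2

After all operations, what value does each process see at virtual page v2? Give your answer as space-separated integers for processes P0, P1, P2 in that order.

Op 1: fork(P0) -> P1. 3 ppages; refcounts: pp0:2 pp1:2 pp2:2
Op 2: read(P1, v1) -> 30. No state change.
Op 3: read(P1, v1) -> 30. No state change.
Op 4: write(P0, v2, 154). refcount(pp2)=2>1 -> COPY to pp3. 4 ppages; refcounts: pp0:2 pp1:2 pp2:1 pp3:1
Op 5: fork(P1) -> P2. 4 ppages; refcounts: pp0:3 pp1:3 pp2:2 pp3:1
P0: v2 -> pp3 = 154
P1: v2 -> pp2 = 18
P2: v2 -> pp2 = 18

Answer: 154 18 18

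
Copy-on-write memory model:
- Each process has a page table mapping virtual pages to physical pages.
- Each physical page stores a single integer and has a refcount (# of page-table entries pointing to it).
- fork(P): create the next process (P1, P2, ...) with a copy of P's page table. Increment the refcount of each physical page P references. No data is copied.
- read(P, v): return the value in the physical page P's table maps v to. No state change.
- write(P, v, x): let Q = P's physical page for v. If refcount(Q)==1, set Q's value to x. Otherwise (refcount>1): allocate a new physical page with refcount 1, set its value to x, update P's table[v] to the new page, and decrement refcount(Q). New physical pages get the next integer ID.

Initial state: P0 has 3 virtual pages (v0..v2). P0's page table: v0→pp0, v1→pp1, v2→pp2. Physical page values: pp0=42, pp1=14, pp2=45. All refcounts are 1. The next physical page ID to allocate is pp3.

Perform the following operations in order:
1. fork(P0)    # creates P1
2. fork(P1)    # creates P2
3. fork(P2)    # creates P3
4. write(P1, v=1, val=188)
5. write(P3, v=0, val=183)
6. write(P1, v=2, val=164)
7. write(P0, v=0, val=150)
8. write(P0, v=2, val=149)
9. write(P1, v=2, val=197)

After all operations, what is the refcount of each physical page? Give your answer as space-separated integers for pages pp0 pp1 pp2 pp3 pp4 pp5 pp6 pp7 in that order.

Answer: 2 3 2 1 1 1 1 1

Derivation:
Op 1: fork(P0) -> P1. 3 ppages; refcounts: pp0:2 pp1:2 pp2:2
Op 2: fork(P1) -> P2. 3 ppages; refcounts: pp0:3 pp1:3 pp2:3
Op 3: fork(P2) -> P3. 3 ppages; refcounts: pp0:4 pp1:4 pp2:4
Op 4: write(P1, v1, 188). refcount(pp1)=4>1 -> COPY to pp3. 4 ppages; refcounts: pp0:4 pp1:3 pp2:4 pp3:1
Op 5: write(P3, v0, 183). refcount(pp0)=4>1 -> COPY to pp4. 5 ppages; refcounts: pp0:3 pp1:3 pp2:4 pp3:1 pp4:1
Op 6: write(P1, v2, 164). refcount(pp2)=4>1 -> COPY to pp5. 6 ppages; refcounts: pp0:3 pp1:3 pp2:3 pp3:1 pp4:1 pp5:1
Op 7: write(P0, v0, 150). refcount(pp0)=3>1 -> COPY to pp6. 7 ppages; refcounts: pp0:2 pp1:3 pp2:3 pp3:1 pp4:1 pp5:1 pp6:1
Op 8: write(P0, v2, 149). refcount(pp2)=3>1 -> COPY to pp7. 8 ppages; refcounts: pp0:2 pp1:3 pp2:2 pp3:1 pp4:1 pp5:1 pp6:1 pp7:1
Op 9: write(P1, v2, 197). refcount(pp5)=1 -> write in place. 8 ppages; refcounts: pp0:2 pp1:3 pp2:2 pp3:1 pp4:1 pp5:1 pp6:1 pp7:1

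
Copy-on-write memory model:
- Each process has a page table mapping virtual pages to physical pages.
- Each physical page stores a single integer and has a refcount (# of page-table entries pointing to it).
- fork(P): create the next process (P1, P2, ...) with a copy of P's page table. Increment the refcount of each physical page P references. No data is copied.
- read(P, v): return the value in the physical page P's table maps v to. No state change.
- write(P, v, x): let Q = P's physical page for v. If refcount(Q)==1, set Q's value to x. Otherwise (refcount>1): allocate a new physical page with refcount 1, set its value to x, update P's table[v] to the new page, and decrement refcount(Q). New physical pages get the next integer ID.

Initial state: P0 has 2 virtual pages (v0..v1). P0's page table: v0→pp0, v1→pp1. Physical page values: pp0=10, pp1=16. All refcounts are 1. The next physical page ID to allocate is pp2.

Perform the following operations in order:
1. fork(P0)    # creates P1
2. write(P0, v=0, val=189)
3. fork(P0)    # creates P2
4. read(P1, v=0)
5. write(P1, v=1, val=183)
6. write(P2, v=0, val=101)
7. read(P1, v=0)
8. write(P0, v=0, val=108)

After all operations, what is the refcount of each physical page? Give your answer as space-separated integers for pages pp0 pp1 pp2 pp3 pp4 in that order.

Answer: 1 2 1 1 1

Derivation:
Op 1: fork(P0) -> P1. 2 ppages; refcounts: pp0:2 pp1:2
Op 2: write(P0, v0, 189). refcount(pp0)=2>1 -> COPY to pp2. 3 ppages; refcounts: pp0:1 pp1:2 pp2:1
Op 3: fork(P0) -> P2. 3 ppages; refcounts: pp0:1 pp1:3 pp2:2
Op 4: read(P1, v0) -> 10. No state change.
Op 5: write(P1, v1, 183). refcount(pp1)=3>1 -> COPY to pp3. 4 ppages; refcounts: pp0:1 pp1:2 pp2:2 pp3:1
Op 6: write(P2, v0, 101). refcount(pp2)=2>1 -> COPY to pp4. 5 ppages; refcounts: pp0:1 pp1:2 pp2:1 pp3:1 pp4:1
Op 7: read(P1, v0) -> 10. No state change.
Op 8: write(P0, v0, 108). refcount(pp2)=1 -> write in place. 5 ppages; refcounts: pp0:1 pp1:2 pp2:1 pp3:1 pp4:1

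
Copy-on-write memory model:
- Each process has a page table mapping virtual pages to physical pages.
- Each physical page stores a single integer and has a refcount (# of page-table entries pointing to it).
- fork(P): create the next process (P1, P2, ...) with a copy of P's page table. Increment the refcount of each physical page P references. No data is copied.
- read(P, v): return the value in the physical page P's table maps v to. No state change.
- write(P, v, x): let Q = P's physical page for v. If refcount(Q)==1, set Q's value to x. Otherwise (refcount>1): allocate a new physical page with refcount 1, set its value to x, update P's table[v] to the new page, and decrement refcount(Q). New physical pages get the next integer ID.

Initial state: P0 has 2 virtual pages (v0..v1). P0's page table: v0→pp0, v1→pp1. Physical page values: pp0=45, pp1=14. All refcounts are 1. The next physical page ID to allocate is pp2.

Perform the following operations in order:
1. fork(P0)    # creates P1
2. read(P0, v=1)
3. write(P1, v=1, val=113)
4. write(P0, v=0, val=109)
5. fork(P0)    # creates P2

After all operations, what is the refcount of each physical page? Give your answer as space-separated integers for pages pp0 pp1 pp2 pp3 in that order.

Op 1: fork(P0) -> P1. 2 ppages; refcounts: pp0:2 pp1:2
Op 2: read(P0, v1) -> 14. No state change.
Op 3: write(P1, v1, 113). refcount(pp1)=2>1 -> COPY to pp2. 3 ppages; refcounts: pp0:2 pp1:1 pp2:1
Op 4: write(P0, v0, 109). refcount(pp0)=2>1 -> COPY to pp3. 4 ppages; refcounts: pp0:1 pp1:1 pp2:1 pp3:1
Op 5: fork(P0) -> P2. 4 ppages; refcounts: pp0:1 pp1:2 pp2:1 pp3:2

Answer: 1 2 1 2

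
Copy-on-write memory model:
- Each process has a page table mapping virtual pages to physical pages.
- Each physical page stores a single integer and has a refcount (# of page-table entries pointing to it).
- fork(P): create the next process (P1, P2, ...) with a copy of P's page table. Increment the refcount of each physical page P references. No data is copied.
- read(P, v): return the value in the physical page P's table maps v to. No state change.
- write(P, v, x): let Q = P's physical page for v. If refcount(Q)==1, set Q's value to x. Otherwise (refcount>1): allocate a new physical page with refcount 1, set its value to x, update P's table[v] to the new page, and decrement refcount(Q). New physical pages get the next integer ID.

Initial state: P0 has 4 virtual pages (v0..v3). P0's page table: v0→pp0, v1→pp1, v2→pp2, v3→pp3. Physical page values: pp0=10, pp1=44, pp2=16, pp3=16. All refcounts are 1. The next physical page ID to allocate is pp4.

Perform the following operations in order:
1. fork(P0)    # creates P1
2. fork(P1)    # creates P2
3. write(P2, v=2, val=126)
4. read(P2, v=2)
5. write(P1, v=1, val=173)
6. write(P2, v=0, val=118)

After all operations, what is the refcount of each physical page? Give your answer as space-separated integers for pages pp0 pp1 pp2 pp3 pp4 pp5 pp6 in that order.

Op 1: fork(P0) -> P1. 4 ppages; refcounts: pp0:2 pp1:2 pp2:2 pp3:2
Op 2: fork(P1) -> P2. 4 ppages; refcounts: pp0:3 pp1:3 pp2:3 pp3:3
Op 3: write(P2, v2, 126). refcount(pp2)=3>1 -> COPY to pp4. 5 ppages; refcounts: pp0:3 pp1:3 pp2:2 pp3:3 pp4:1
Op 4: read(P2, v2) -> 126. No state change.
Op 5: write(P1, v1, 173). refcount(pp1)=3>1 -> COPY to pp5. 6 ppages; refcounts: pp0:3 pp1:2 pp2:2 pp3:3 pp4:1 pp5:1
Op 6: write(P2, v0, 118). refcount(pp0)=3>1 -> COPY to pp6. 7 ppages; refcounts: pp0:2 pp1:2 pp2:2 pp3:3 pp4:1 pp5:1 pp6:1

Answer: 2 2 2 3 1 1 1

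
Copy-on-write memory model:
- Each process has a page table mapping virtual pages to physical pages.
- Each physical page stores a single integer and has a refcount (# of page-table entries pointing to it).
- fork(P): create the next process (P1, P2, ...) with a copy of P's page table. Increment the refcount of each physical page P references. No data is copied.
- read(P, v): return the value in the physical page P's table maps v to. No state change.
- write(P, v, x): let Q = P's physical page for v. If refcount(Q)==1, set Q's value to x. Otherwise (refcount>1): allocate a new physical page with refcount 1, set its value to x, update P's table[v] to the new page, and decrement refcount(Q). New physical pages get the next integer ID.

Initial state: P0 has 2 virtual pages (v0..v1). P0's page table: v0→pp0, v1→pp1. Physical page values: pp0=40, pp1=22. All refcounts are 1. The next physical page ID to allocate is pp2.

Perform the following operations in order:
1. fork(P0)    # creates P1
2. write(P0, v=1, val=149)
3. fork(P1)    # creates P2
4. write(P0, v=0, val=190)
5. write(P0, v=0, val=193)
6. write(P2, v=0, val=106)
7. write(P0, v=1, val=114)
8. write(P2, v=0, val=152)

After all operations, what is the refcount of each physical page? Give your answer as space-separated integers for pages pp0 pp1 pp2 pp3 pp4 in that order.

Answer: 1 2 1 1 1

Derivation:
Op 1: fork(P0) -> P1. 2 ppages; refcounts: pp0:2 pp1:2
Op 2: write(P0, v1, 149). refcount(pp1)=2>1 -> COPY to pp2. 3 ppages; refcounts: pp0:2 pp1:1 pp2:1
Op 3: fork(P1) -> P2. 3 ppages; refcounts: pp0:3 pp1:2 pp2:1
Op 4: write(P0, v0, 190). refcount(pp0)=3>1 -> COPY to pp3. 4 ppages; refcounts: pp0:2 pp1:2 pp2:1 pp3:1
Op 5: write(P0, v0, 193). refcount(pp3)=1 -> write in place. 4 ppages; refcounts: pp0:2 pp1:2 pp2:1 pp3:1
Op 6: write(P2, v0, 106). refcount(pp0)=2>1 -> COPY to pp4. 5 ppages; refcounts: pp0:1 pp1:2 pp2:1 pp3:1 pp4:1
Op 7: write(P0, v1, 114). refcount(pp2)=1 -> write in place. 5 ppages; refcounts: pp0:1 pp1:2 pp2:1 pp3:1 pp4:1
Op 8: write(P2, v0, 152). refcount(pp4)=1 -> write in place. 5 ppages; refcounts: pp0:1 pp1:2 pp2:1 pp3:1 pp4:1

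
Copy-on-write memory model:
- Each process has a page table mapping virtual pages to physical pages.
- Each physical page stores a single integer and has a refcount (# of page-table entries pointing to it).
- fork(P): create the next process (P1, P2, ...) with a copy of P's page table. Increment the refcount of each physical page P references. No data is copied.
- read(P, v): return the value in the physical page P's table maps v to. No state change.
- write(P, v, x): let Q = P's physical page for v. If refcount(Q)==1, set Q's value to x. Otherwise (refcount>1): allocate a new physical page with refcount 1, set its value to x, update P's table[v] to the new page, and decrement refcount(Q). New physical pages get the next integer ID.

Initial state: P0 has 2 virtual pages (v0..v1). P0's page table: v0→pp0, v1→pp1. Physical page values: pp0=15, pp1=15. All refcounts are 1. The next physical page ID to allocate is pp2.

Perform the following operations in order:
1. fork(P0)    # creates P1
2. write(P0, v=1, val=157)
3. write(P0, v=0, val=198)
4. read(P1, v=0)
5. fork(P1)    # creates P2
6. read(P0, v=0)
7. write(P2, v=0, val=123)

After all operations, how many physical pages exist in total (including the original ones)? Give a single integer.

Answer: 5

Derivation:
Op 1: fork(P0) -> P1. 2 ppages; refcounts: pp0:2 pp1:2
Op 2: write(P0, v1, 157). refcount(pp1)=2>1 -> COPY to pp2. 3 ppages; refcounts: pp0:2 pp1:1 pp2:1
Op 3: write(P0, v0, 198). refcount(pp0)=2>1 -> COPY to pp3. 4 ppages; refcounts: pp0:1 pp1:1 pp2:1 pp3:1
Op 4: read(P1, v0) -> 15. No state change.
Op 5: fork(P1) -> P2. 4 ppages; refcounts: pp0:2 pp1:2 pp2:1 pp3:1
Op 6: read(P0, v0) -> 198. No state change.
Op 7: write(P2, v0, 123). refcount(pp0)=2>1 -> COPY to pp4. 5 ppages; refcounts: pp0:1 pp1:2 pp2:1 pp3:1 pp4:1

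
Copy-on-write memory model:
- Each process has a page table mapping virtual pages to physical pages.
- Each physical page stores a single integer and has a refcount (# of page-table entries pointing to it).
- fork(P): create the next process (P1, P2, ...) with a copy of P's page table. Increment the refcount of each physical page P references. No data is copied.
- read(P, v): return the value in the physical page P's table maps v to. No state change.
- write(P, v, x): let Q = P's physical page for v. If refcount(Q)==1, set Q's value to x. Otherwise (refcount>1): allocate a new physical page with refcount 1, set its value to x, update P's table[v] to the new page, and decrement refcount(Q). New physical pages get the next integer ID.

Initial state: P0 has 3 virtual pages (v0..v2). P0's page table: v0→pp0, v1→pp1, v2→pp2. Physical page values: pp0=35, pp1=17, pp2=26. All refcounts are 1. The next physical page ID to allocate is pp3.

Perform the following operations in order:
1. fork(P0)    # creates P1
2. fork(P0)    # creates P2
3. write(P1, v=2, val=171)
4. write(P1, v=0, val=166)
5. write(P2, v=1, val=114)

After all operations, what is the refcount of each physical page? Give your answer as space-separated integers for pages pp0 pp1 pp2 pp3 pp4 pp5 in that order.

Answer: 2 2 2 1 1 1

Derivation:
Op 1: fork(P0) -> P1. 3 ppages; refcounts: pp0:2 pp1:2 pp2:2
Op 2: fork(P0) -> P2. 3 ppages; refcounts: pp0:3 pp1:3 pp2:3
Op 3: write(P1, v2, 171). refcount(pp2)=3>1 -> COPY to pp3. 4 ppages; refcounts: pp0:3 pp1:3 pp2:2 pp3:1
Op 4: write(P1, v0, 166). refcount(pp0)=3>1 -> COPY to pp4. 5 ppages; refcounts: pp0:2 pp1:3 pp2:2 pp3:1 pp4:1
Op 5: write(P2, v1, 114). refcount(pp1)=3>1 -> COPY to pp5. 6 ppages; refcounts: pp0:2 pp1:2 pp2:2 pp3:1 pp4:1 pp5:1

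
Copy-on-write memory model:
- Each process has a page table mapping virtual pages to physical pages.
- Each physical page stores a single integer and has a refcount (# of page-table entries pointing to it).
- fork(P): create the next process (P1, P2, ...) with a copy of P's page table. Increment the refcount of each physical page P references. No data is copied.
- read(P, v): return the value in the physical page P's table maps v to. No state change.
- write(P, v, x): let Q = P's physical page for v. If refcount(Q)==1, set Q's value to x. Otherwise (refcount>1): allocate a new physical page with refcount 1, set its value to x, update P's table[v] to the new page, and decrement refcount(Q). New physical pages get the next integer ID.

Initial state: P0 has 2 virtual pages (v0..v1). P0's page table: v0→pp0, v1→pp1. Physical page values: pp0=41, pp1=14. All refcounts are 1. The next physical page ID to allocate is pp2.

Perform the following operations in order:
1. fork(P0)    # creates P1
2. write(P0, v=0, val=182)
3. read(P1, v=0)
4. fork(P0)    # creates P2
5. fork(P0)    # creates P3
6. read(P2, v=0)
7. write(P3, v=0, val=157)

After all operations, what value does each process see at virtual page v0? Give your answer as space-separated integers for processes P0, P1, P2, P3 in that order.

Answer: 182 41 182 157

Derivation:
Op 1: fork(P0) -> P1. 2 ppages; refcounts: pp0:2 pp1:2
Op 2: write(P0, v0, 182). refcount(pp0)=2>1 -> COPY to pp2. 3 ppages; refcounts: pp0:1 pp1:2 pp2:1
Op 3: read(P1, v0) -> 41. No state change.
Op 4: fork(P0) -> P2. 3 ppages; refcounts: pp0:1 pp1:3 pp2:2
Op 5: fork(P0) -> P3. 3 ppages; refcounts: pp0:1 pp1:4 pp2:3
Op 6: read(P2, v0) -> 182. No state change.
Op 7: write(P3, v0, 157). refcount(pp2)=3>1 -> COPY to pp3. 4 ppages; refcounts: pp0:1 pp1:4 pp2:2 pp3:1
P0: v0 -> pp2 = 182
P1: v0 -> pp0 = 41
P2: v0 -> pp2 = 182
P3: v0 -> pp3 = 157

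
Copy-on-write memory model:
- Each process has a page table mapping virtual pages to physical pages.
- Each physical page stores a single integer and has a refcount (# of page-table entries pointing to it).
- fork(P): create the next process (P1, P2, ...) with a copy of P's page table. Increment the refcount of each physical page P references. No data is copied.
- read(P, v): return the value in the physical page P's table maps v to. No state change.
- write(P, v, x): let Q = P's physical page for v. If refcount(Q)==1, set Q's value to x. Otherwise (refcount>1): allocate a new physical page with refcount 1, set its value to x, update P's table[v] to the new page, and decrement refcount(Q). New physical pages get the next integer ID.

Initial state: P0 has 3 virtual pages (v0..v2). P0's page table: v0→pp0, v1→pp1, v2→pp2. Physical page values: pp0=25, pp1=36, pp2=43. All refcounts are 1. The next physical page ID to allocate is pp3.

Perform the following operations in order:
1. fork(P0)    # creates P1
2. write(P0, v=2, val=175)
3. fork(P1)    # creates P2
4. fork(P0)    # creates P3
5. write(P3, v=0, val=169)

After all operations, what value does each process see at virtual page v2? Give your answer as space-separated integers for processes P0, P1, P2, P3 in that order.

Op 1: fork(P0) -> P1. 3 ppages; refcounts: pp0:2 pp1:2 pp2:2
Op 2: write(P0, v2, 175). refcount(pp2)=2>1 -> COPY to pp3. 4 ppages; refcounts: pp0:2 pp1:2 pp2:1 pp3:1
Op 3: fork(P1) -> P2. 4 ppages; refcounts: pp0:3 pp1:3 pp2:2 pp3:1
Op 4: fork(P0) -> P3. 4 ppages; refcounts: pp0:4 pp1:4 pp2:2 pp3:2
Op 5: write(P3, v0, 169). refcount(pp0)=4>1 -> COPY to pp4. 5 ppages; refcounts: pp0:3 pp1:4 pp2:2 pp3:2 pp4:1
P0: v2 -> pp3 = 175
P1: v2 -> pp2 = 43
P2: v2 -> pp2 = 43
P3: v2 -> pp3 = 175

Answer: 175 43 43 175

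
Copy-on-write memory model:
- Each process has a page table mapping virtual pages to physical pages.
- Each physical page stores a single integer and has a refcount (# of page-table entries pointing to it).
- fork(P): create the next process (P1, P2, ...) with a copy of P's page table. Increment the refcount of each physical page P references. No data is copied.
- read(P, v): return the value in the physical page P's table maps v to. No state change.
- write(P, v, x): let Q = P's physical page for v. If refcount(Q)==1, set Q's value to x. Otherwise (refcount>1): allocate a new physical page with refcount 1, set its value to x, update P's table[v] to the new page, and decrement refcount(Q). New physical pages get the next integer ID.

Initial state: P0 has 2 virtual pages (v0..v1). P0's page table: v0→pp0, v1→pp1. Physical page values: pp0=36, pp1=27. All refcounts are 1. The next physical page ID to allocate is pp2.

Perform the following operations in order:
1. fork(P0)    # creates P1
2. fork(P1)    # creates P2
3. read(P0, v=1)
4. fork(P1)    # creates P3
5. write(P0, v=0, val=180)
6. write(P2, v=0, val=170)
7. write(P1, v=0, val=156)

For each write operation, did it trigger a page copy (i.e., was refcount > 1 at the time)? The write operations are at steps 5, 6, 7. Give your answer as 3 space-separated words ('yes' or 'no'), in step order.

Op 1: fork(P0) -> P1. 2 ppages; refcounts: pp0:2 pp1:2
Op 2: fork(P1) -> P2. 2 ppages; refcounts: pp0:3 pp1:3
Op 3: read(P0, v1) -> 27. No state change.
Op 4: fork(P1) -> P3. 2 ppages; refcounts: pp0:4 pp1:4
Op 5: write(P0, v0, 180). refcount(pp0)=4>1 -> COPY to pp2. 3 ppages; refcounts: pp0:3 pp1:4 pp2:1
Op 6: write(P2, v0, 170). refcount(pp0)=3>1 -> COPY to pp3. 4 ppages; refcounts: pp0:2 pp1:4 pp2:1 pp3:1
Op 7: write(P1, v0, 156). refcount(pp0)=2>1 -> COPY to pp4. 5 ppages; refcounts: pp0:1 pp1:4 pp2:1 pp3:1 pp4:1

yes yes yes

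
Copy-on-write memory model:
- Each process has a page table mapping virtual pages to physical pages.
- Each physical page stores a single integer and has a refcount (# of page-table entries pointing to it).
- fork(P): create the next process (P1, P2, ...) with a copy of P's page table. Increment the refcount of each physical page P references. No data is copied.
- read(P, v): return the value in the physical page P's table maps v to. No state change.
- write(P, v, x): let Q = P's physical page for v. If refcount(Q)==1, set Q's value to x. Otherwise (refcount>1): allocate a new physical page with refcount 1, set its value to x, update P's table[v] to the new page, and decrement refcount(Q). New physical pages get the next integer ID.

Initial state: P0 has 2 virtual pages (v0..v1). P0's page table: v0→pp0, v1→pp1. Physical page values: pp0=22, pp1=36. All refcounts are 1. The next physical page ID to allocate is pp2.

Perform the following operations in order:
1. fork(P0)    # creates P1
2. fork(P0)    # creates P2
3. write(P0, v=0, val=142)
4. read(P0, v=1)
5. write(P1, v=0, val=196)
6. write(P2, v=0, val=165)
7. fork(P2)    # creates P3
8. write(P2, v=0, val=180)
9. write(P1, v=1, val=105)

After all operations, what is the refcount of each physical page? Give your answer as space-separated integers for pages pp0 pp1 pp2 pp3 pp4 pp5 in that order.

Answer: 1 3 1 1 1 1

Derivation:
Op 1: fork(P0) -> P1. 2 ppages; refcounts: pp0:2 pp1:2
Op 2: fork(P0) -> P2. 2 ppages; refcounts: pp0:3 pp1:3
Op 3: write(P0, v0, 142). refcount(pp0)=3>1 -> COPY to pp2. 3 ppages; refcounts: pp0:2 pp1:3 pp2:1
Op 4: read(P0, v1) -> 36. No state change.
Op 5: write(P1, v0, 196). refcount(pp0)=2>1 -> COPY to pp3. 4 ppages; refcounts: pp0:1 pp1:3 pp2:1 pp3:1
Op 6: write(P2, v0, 165). refcount(pp0)=1 -> write in place. 4 ppages; refcounts: pp0:1 pp1:3 pp2:1 pp3:1
Op 7: fork(P2) -> P3. 4 ppages; refcounts: pp0:2 pp1:4 pp2:1 pp3:1
Op 8: write(P2, v0, 180). refcount(pp0)=2>1 -> COPY to pp4. 5 ppages; refcounts: pp0:1 pp1:4 pp2:1 pp3:1 pp4:1
Op 9: write(P1, v1, 105). refcount(pp1)=4>1 -> COPY to pp5. 6 ppages; refcounts: pp0:1 pp1:3 pp2:1 pp3:1 pp4:1 pp5:1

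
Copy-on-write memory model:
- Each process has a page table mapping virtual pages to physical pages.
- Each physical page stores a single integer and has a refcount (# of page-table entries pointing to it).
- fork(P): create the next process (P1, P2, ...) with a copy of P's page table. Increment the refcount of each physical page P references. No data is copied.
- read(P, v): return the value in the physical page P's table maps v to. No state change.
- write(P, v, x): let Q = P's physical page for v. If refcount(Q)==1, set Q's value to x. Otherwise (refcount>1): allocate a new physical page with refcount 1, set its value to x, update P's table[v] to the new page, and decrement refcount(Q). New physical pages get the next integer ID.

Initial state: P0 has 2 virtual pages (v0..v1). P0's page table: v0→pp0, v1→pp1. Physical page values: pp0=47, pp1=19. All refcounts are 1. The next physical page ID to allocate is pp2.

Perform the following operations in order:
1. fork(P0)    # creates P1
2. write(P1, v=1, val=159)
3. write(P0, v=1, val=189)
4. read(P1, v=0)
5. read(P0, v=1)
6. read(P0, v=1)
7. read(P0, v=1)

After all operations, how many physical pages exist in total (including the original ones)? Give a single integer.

Answer: 3

Derivation:
Op 1: fork(P0) -> P1. 2 ppages; refcounts: pp0:2 pp1:2
Op 2: write(P1, v1, 159). refcount(pp1)=2>1 -> COPY to pp2. 3 ppages; refcounts: pp0:2 pp1:1 pp2:1
Op 3: write(P0, v1, 189). refcount(pp1)=1 -> write in place. 3 ppages; refcounts: pp0:2 pp1:1 pp2:1
Op 4: read(P1, v0) -> 47. No state change.
Op 5: read(P0, v1) -> 189. No state change.
Op 6: read(P0, v1) -> 189. No state change.
Op 7: read(P0, v1) -> 189. No state change.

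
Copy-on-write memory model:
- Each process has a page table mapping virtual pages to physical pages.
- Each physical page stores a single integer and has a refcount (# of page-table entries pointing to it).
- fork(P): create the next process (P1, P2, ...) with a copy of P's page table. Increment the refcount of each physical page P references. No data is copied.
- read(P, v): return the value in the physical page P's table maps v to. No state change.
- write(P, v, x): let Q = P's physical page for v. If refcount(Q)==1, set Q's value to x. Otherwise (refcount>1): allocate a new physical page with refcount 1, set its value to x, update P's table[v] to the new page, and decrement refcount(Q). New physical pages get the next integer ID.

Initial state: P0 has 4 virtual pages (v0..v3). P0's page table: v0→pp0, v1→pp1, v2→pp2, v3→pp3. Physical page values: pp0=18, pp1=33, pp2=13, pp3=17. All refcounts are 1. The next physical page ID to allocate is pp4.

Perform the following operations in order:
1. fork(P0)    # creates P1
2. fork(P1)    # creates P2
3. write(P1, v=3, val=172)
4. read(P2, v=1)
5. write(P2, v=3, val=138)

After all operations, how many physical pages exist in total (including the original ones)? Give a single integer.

Op 1: fork(P0) -> P1. 4 ppages; refcounts: pp0:2 pp1:2 pp2:2 pp3:2
Op 2: fork(P1) -> P2. 4 ppages; refcounts: pp0:3 pp1:3 pp2:3 pp3:3
Op 3: write(P1, v3, 172). refcount(pp3)=3>1 -> COPY to pp4. 5 ppages; refcounts: pp0:3 pp1:3 pp2:3 pp3:2 pp4:1
Op 4: read(P2, v1) -> 33. No state change.
Op 5: write(P2, v3, 138). refcount(pp3)=2>1 -> COPY to pp5. 6 ppages; refcounts: pp0:3 pp1:3 pp2:3 pp3:1 pp4:1 pp5:1

Answer: 6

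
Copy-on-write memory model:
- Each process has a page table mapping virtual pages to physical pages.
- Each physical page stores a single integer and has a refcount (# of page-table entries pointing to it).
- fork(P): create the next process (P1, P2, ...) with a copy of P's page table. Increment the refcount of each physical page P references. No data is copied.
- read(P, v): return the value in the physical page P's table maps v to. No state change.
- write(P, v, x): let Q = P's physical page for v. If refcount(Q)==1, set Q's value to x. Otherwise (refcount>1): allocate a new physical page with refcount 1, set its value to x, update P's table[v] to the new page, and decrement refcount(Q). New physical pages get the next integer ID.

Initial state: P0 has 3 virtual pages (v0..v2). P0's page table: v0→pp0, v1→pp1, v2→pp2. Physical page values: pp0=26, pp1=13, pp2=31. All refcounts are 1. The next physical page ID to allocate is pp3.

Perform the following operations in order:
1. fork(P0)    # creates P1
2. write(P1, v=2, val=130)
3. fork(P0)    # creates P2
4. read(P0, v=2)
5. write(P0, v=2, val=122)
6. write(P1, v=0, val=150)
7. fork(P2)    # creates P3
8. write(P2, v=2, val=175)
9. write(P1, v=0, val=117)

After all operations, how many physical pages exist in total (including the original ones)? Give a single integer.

Op 1: fork(P0) -> P1. 3 ppages; refcounts: pp0:2 pp1:2 pp2:2
Op 2: write(P1, v2, 130). refcount(pp2)=2>1 -> COPY to pp3. 4 ppages; refcounts: pp0:2 pp1:2 pp2:1 pp3:1
Op 3: fork(P0) -> P2. 4 ppages; refcounts: pp0:3 pp1:3 pp2:2 pp3:1
Op 4: read(P0, v2) -> 31. No state change.
Op 5: write(P0, v2, 122). refcount(pp2)=2>1 -> COPY to pp4. 5 ppages; refcounts: pp0:3 pp1:3 pp2:1 pp3:1 pp4:1
Op 6: write(P1, v0, 150). refcount(pp0)=3>1 -> COPY to pp5. 6 ppages; refcounts: pp0:2 pp1:3 pp2:1 pp3:1 pp4:1 pp5:1
Op 7: fork(P2) -> P3. 6 ppages; refcounts: pp0:3 pp1:4 pp2:2 pp3:1 pp4:1 pp5:1
Op 8: write(P2, v2, 175). refcount(pp2)=2>1 -> COPY to pp6. 7 ppages; refcounts: pp0:3 pp1:4 pp2:1 pp3:1 pp4:1 pp5:1 pp6:1
Op 9: write(P1, v0, 117). refcount(pp5)=1 -> write in place. 7 ppages; refcounts: pp0:3 pp1:4 pp2:1 pp3:1 pp4:1 pp5:1 pp6:1

Answer: 7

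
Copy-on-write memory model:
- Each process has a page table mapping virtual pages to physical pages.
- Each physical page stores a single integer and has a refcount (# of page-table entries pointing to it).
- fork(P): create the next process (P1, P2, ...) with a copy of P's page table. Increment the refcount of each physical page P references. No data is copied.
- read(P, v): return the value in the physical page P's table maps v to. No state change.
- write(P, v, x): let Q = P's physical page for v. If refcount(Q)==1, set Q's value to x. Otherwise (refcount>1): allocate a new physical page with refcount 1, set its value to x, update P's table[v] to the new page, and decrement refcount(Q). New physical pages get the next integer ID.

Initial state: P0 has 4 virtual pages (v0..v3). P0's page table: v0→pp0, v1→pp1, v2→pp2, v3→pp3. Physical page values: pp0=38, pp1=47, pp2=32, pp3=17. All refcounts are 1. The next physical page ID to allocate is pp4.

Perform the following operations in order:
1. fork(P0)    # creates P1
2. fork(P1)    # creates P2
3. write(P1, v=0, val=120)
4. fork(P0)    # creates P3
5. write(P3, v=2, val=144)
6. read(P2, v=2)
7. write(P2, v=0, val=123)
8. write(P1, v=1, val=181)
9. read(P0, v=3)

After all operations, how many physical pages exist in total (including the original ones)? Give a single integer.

Op 1: fork(P0) -> P1. 4 ppages; refcounts: pp0:2 pp1:2 pp2:2 pp3:2
Op 2: fork(P1) -> P2. 4 ppages; refcounts: pp0:3 pp1:3 pp2:3 pp3:3
Op 3: write(P1, v0, 120). refcount(pp0)=3>1 -> COPY to pp4. 5 ppages; refcounts: pp0:2 pp1:3 pp2:3 pp3:3 pp4:1
Op 4: fork(P0) -> P3. 5 ppages; refcounts: pp0:3 pp1:4 pp2:4 pp3:4 pp4:1
Op 5: write(P3, v2, 144). refcount(pp2)=4>1 -> COPY to pp5. 6 ppages; refcounts: pp0:3 pp1:4 pp2:3 pp3:4 pp4:1 pp5:1
Op 6: read(P2, v2) -> 32. No state change.
Op 7: write(P2, v0, 123). refcount(pp0)=3>1 -> COPY to pp6. 7 ppages; refcounts: pp0:2 pp1:4 pp2:3 pp3:4 pp4:1 pp5:1 pp6:1
Op 8: write(P1, v1, 181). refcount(pp1)=4>1 -> COPY to pp7. 8 ppages; refcounts: pp0:2 pp1:3 pp2:3 pp3:4 pp4:1 pp5:1 pp6:1 pp7:1
Op 9: read(P0, v3) -> 17. No state change.

Answer: 8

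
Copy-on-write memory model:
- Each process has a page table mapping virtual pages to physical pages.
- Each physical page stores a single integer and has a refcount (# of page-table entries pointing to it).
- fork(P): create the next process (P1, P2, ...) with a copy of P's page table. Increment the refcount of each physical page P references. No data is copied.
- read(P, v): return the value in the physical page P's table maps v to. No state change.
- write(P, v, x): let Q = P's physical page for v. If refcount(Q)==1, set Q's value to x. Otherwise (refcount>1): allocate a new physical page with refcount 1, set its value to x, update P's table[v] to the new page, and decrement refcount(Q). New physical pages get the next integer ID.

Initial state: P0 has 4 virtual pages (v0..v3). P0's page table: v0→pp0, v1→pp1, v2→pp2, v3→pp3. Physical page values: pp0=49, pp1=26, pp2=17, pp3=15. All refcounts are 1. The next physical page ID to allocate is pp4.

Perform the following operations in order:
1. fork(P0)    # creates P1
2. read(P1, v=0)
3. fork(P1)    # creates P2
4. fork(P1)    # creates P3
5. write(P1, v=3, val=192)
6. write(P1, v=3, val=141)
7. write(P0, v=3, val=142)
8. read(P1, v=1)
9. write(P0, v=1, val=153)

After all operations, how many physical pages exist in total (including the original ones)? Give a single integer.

Answer: 7

Derivation:
Op 1: fork(P0) -> P1. 4 ppages; refcounts: pp0:2 pp1:2 pp2:2 pp3:2
Op 2: read(P1, v0) -> 49. No state change.
Op 3: fork(P1) -> P2. 4 ppages; refcounts: pp0:3 pp1:3 pp2:3 pp3:3
Op 4: fork(P1) -> P3. 4 ppages; refcounts: pp0:4 pp1:4 pp2:4 pp3:4
Op 5: write(P1, v3, 192). refcount(pp3)=4>1 -> COPY to pp4. 5 ppages; refcounts: pp0:4 pp1:4 pp2:4 pp3:3 pp4:1
Op 6: write(P1, v3, 141). refcount(pp4)=1 -> write in place. 5 ppages; refcounts: pp0:4 pp1:4 pp2:4 pp3:3 pp4:1
Op 7: write(P0, v3, 142). refcount(pp3)=3>1 -> COPY to pp5. 6 ppages; refcounts: pp0:4 pp1:4 pp2:4 pp3:2 pp4:1 pp5:1
Op 8: read(P1, v1) -> 26. No state change.
Op 9: write(P0, v1, 153). refcount(pp1)=4>1 -> COPY to pp6. 7 ppages; refcounts: pp0:4 pp1:3 pp2:4 pp3:2 pp4:1 pp5:1 pp6:1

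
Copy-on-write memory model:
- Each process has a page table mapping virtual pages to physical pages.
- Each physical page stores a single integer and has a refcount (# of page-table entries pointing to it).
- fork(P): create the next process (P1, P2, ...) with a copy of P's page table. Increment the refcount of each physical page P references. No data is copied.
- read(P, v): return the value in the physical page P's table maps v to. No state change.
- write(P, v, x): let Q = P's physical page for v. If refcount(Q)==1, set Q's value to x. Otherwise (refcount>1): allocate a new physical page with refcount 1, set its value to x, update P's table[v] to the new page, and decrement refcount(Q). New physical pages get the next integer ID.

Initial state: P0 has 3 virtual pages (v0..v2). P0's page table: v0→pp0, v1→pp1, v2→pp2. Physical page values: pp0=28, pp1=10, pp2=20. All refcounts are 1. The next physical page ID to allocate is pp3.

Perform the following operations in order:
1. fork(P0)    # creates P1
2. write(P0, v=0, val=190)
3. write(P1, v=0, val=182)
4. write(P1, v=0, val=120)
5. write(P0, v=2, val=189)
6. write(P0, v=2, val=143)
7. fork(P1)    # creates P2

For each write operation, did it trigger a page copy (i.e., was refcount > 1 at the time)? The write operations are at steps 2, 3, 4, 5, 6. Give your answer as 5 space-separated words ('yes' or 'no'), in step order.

Op 1: fork(P0) -> P1. 3 ppages; refcounts: pp0:2 pp1:2 pp2:2
Op 2: write(P0, v0, 190). refcount(pp0)=2>1 -> COPY to pp3. 4 ppages; refcounts: pp0:1 pp1:2 pp2:2 pp3:1
Op 3: write(P1, v0, 182). refcount(pp0)=1 -> write in place. 4 ppages; refcounts: pp0:1 pp1:2 pp2:2 pp3:1
Op 4: write(P1, v0, 120). refcount(pp0)=1 -> write in place. 4 ppages; refcounts: pp0:1 pp1:2 pp2:2 pp3:1
Op 5: write(P0, v2, 189). refcount(pp2)=2>1 -> COPY to pp4. 5 ppages; refcounts: pp0:1 pp1:2 pp2:1 pp3:1 pp4:1
Op 6: write(P0, v2, 143). refcount(pp4)=1 -> write in place. 5 ppages; refcounts: pp0:1 pp1:2 pp2:1 pp3:1 pp4:1
Op 7: fork(P1) -> P2. 5 ppages; refcounts: pp0:2 pp1:3 pp2:2 pp3:1 pp4:1

yes no no yes no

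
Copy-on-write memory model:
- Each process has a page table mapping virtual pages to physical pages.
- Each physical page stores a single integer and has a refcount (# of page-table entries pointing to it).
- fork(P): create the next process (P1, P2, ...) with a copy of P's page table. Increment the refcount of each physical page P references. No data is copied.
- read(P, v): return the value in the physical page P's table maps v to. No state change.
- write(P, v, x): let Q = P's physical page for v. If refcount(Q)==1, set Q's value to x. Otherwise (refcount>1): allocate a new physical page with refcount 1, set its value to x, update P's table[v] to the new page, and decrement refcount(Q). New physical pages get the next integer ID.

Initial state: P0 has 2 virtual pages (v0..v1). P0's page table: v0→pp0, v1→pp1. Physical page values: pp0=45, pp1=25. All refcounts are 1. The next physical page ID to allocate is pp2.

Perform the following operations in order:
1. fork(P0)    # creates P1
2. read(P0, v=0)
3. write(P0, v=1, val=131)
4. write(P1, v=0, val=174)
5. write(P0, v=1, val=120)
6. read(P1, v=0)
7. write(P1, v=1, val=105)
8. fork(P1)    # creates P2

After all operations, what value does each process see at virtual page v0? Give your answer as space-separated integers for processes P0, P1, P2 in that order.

Op 1: fork(P0) -> P1. 2 ppages; refcounts: pp0:2 pp1:2
Op 2: read(P0, v0) -> 45. No state change.
Op 3: write(P0, v1, 131). refcount(pp1)=2>1 -> COPY to pp2. 3 ppages; refcounts: pp0:2 pp1:1 pp2:1
Op 4: write(P1, v0, 174). refcount(pp0)=2>1 -> COPY to pp3. 4 ppages; refcounts: pp0:1 pp1:1 pp2:1 pp3:1
Op 5: write(P0, v1, 120). refcount(pp2)=1 -> write in place. 4 ppages; refcounts: pp0:1 pp1:1 pp2:1 pp3:1
Op 6: read(P1, v0) -> 174. No state change.
Op 7: write(P1, v1, 105). refcount(pp1)=1 -> write in place. 4 ppages; refcounts: pp0:1 pp1:1 pp2:1 pp3:1
Op 8: fork(P1) -> P2. 4 ppages; refcounts: pp0:1 pp1:2 pp2:1 pp3:2
P0: v0 -> pp0 = 45
P1: v0 -> pp3 = 174
P2: v0 -> pp3 = 174

Answer: 45 174 174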